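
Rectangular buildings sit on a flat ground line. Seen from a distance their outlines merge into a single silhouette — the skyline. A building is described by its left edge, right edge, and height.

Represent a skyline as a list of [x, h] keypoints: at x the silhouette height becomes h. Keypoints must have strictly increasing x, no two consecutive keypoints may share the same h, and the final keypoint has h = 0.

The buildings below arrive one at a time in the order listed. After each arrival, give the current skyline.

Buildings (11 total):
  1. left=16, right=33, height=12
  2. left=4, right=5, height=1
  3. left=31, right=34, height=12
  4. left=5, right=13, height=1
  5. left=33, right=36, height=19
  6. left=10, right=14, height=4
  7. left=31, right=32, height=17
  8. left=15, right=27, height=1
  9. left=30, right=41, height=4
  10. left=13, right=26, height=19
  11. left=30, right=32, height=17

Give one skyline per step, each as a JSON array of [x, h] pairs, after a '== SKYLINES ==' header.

== SKYLINES ==
[[16,12],[33,0]]
[[4,1],[5,0],[16,12],[33,0]]
[[4,1],[5,0],[16,12],[34,0]]
[[4,1],[13,0],[16,12],[34,0]]
[[4,1],[13,0],[16,12],[33,19],[36,0]]
[[4,1],[10,4],[14,0],[16,12],[33,19],[36,0]]
[[4,1],[10,4],[14,0],[16,12],[31,17],[32,12],[33,19],[36,0]]
[[4,1],[10,4],[14,0],[15,1],[16,12],[31,17],[32,12],[33,19],[36,0]]
[[4,1],[10,4],[14,0],[15,1],[16,12],[31,17],[32,12],[33,19],[36,4],[41,0]]
[[4,1],[10,4],[13,19],[26,12],[31,17],[32,12],[33,19],[36,4],[41,0]]
[[4,1],[10,4],[13,19],[26,12],[30,17],[32,12],[33,19],[36,4],[41,0]]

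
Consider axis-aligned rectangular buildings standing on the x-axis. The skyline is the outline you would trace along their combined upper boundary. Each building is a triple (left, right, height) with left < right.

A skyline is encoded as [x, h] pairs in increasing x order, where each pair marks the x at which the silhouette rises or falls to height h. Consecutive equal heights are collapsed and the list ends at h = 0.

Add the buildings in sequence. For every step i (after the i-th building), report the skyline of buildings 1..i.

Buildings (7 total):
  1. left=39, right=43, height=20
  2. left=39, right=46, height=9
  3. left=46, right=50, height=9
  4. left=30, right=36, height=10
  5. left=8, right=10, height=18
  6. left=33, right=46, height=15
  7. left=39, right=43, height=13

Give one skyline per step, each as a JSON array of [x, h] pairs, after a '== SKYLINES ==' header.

== SKYLINES ==
[[39,20],[43,0]]
[[39,20],[43,9],[46,0]]
[[39,20],[43,9],[50,0]]
[[30,10],[36,0],[39,20],[43,9],[50,0]]
[[8,18],[10,0],[30,10],[36,0],[39,20],[43,9],[50,0]]
[[8,18],[10,0],[30,10],[33,15],[39,20],[43,15],[46,9],[50,0]]
[[8,18],[10,0],[30,10],[33,15],[39,20],[43,15],[46,9],[50,0]]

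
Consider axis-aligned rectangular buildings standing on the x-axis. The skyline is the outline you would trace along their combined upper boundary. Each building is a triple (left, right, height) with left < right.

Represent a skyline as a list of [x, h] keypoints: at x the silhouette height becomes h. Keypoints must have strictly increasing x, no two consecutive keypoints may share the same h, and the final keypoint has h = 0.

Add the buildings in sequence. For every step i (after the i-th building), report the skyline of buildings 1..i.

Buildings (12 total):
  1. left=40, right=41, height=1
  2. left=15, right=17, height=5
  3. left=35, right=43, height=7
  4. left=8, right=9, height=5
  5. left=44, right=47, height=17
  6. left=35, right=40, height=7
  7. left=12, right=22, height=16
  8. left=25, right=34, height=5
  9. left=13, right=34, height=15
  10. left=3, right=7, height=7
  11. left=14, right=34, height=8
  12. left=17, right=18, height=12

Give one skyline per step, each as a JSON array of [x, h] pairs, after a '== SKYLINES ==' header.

== SKYLINES ==
[[40,1],[41,0]]
[[15,5],[17,0],[40,1],[41,0]]
[[15,5],[17,0],[35,7],[43,0]]
[[8,5],[9,0],[15,5],[17,0],[35,7],[43,0]]
[[8,5],[9,0],[15,5],[17,0],[35,7],[43,0],[44,17],[47,0]]
[[8,5],[9,0],[15,5],[17,0],[35,7],[43,0],[44,17],[47,0]]
[[8,5],[9,0],[12,16],[22,0],[35,7],[43,0],[44,17],[47,0]]
[[8,5],[9,0],[12,16],[22,0],[25,5],[34,0],[35,7],[43,0],[44,17],[47,0]]
[[8,5],[9,0],[12,16],[22,15],[34,0],[35,7],[43,0],[44,17],[47,0]]
[[3,7],[7,0],[8,5],[9,0],[12,16],[22,15],[34,0],[35,7],[43,0],[44,17],[47,0]]
[[3,7],[7,0],[8,5],[9,0],[12,16],[22,15],[34,0],[35,7],[43,0],[44,17],[47,0]]
[[3,7],[7,0],[8,5],[9,0],[12,16],[22,15],[34,0],[35,7],[43,0],[44,17],[47,0]]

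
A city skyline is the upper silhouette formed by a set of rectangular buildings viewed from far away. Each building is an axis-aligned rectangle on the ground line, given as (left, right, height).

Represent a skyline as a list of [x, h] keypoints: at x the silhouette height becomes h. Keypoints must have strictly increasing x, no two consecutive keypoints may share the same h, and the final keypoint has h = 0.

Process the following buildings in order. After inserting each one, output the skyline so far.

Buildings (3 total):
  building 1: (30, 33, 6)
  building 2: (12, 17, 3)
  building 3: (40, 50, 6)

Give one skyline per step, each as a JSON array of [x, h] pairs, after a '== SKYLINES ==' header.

== SKYLINES ==
[[30,6],[33,0]]
[[12,3],[17,0],[30,6],[33,0]]
[[12,3],[17,0],[30,6],[33,0],[40,6],[50,0]]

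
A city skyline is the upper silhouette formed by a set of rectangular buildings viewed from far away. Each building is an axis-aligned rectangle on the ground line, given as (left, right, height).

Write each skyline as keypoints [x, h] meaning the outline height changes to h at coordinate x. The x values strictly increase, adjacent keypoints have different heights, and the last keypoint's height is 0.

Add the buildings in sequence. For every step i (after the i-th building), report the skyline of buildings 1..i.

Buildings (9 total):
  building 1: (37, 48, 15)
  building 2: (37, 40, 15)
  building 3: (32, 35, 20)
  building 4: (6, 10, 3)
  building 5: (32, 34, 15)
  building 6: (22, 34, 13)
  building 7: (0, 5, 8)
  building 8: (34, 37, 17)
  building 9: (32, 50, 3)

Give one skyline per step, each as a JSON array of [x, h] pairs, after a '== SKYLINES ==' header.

== SKYLINES ==
[[37,15],[48,0]]
[[37,15],[48,0]]
[[32,20],[35,0],[37,15],[48,0]]
[[6,3],[10,0],[32,20],[35,0],[37,15],[48,0]]
[[6,3],[10,0],[32,20],[35,0],[37,15],[48,0]]
[[6,3],[10,0],[22,13],[32,20],[35,0],[37,15],[48,0]]
[[0,8],[5,0],[6,3],[10,0],[22,13],[32,20],[35,0],[37,15],[48,0]]
[[0,8],[5,0],[6,3],[10,0],[22,13],[32,20],[35,17],[37,15],[48,0]]
[[0,8],[5,0],[6,3],[10,0],[22,13],[32,20],[35,17],[37,15],[48,3],[50,0]]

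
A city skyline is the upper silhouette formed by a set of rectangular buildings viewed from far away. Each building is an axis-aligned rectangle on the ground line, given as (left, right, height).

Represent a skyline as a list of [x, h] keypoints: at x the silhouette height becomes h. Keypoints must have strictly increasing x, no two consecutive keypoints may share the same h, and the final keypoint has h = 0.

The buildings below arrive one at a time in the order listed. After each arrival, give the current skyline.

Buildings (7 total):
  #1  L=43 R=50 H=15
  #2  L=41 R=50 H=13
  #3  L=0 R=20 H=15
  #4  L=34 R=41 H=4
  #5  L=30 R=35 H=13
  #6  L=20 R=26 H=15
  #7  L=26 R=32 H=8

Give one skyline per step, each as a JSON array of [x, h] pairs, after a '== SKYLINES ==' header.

== SKYLINES ==
[[43,15],[50,0]]
[[41,13],[43,15],[50,0]]
[[0,15],[20,0],[41,13],[43,15],[50,0]]
[[0,15],[20,0],[34,4],[41,13],[43,15],[50,0]]
[[0,15],[20,0],[30,13],[35,4],[41,13],[43,15],[50,0]]
[[0,15],[26,0],[30,13],[35,4],[41,13],[43,15],[50,0]]
[[0,15],[26,8],[30,13],[35,4],[41,13],[43,15],[50,0]]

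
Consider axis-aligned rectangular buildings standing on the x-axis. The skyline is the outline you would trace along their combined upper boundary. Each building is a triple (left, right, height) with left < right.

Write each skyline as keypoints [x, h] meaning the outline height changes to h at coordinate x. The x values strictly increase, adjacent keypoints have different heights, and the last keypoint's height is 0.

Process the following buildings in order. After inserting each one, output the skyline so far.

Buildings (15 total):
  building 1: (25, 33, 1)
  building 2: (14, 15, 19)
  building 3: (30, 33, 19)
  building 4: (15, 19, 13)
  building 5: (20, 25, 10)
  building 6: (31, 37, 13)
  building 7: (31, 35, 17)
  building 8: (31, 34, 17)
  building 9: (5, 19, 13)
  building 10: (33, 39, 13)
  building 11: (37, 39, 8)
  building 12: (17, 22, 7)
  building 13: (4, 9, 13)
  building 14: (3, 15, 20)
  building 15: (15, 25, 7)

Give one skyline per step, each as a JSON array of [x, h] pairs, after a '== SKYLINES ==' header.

== SKYLINES ==
[[25,1],[33,0]]
[[14,19],[15,0],[25,1],[33,0]]
[[14,19],[15,0],[25,1],[30,19],[33,0]]
[[14,19],[15,13],[19,0],[25,1],[30,19],[33,0]]
[[14,19],[15,13],[19,0],[20,10],[25,1],[30,19],[33,0]]
[[14,19],[15,13],[19,0],[20,10],[25,1],[30,19],[33,13],[37,0]]
[[14,19],[15,13],[19,0],[20,10],[25,1],[30,19],[33,17],[35,13],[37,0]]
[[14,19],[15,13],[19,0],[20,10],[25,1],[30,19],[33,17],[35,13],[37,0]]
[[5,13],[14,19],[15,13],[19,0],[20,10],[25,1],[30,19],[33,17],[35,13],[37,0]]
[[5,13],[14,19],[15,13],[19,0],[20,10],[25,1],[30,19],[33,17],[35,13],[39,0]]
[[5,13],[14,19],[15,13],[19,0],[20,10],[25,1],[30,19],[33,17],[35,13],[39,0]]
[[5,13],[14,19],[15,13],[19,7],[20,10],[25,1],[30,19],[33,17],[35,13],[39,0]]
[[4,13],[14,19],[15,13],[19,7],[20,10],[25,1],[30,19],[33,17],[35,13],[39,0]]
[[3,20],[15,13],[19,7],[20,10],[25,1],[30,19],[33,17],[35,13],[39,0]]
[[3,20],[15,13],[19,7],[20,10],[25,1],[30,19],[33,17],[35,13],[39,0]]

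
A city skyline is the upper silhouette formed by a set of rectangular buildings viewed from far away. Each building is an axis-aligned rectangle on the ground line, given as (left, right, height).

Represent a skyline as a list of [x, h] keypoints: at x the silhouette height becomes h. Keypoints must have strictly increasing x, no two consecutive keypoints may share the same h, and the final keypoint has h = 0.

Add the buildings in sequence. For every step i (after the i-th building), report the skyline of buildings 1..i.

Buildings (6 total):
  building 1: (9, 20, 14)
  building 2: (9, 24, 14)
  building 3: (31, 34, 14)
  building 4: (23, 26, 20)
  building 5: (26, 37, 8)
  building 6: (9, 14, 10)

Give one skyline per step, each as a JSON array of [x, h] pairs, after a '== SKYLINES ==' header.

== SKYLINES ==
[[9,14],[20,0]]
[[9,14],[24,0]]
[[9,14],[24,0],[31,14],[34,0]]
[[9,14],[23,20],[26,0],[31,14],[34,0]]
[[9,14],[23,20],[26,8],[31,14],[34,8],[37,0]]
[[9,14],[23,20],[26,8],[31,14],[34,8],[37,0]]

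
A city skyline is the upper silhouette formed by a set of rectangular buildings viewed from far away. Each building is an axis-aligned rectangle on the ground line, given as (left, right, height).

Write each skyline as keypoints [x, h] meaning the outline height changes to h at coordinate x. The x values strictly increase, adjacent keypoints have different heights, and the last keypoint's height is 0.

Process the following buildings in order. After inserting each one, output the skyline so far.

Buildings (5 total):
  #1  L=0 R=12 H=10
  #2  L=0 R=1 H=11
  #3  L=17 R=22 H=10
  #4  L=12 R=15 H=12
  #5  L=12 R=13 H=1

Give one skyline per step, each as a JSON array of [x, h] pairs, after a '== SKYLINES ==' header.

== SKYLINES ==
[[0,10],[12,0]]
[[0,11],[1,10],[12,0]]
[[0,11],[1,10],[12,0],[17,10],[22,0]]
[[0,11],[1,10],[12,12],[15,0],[17,10],[22,0]]
[[0,11],[1,10],[12,12],[15,0],[17,10],[22,0]]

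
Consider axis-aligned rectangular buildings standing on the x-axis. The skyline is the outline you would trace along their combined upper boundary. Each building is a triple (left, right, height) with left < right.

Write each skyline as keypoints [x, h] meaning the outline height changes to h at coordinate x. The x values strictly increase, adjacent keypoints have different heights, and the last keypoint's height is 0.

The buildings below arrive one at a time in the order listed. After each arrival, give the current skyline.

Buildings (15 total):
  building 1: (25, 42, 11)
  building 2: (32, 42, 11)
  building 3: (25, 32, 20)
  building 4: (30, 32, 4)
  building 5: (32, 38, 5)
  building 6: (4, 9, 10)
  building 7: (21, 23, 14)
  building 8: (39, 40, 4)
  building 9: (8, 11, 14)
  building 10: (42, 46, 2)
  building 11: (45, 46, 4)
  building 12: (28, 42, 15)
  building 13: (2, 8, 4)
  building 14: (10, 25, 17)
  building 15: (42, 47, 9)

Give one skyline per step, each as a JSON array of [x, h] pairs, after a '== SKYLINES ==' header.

== SKYLINES ==
[[25,11],[42,0]]
[[25,11],[42,0]]
[[25,20],[32,11],[42,0]]
[[25,20],[32,11],[42,0]]
[[25,20],[32,11],[42,0]]
[[4,10],[9,0],[25,20],[32,11],[42,0]]
[[4,10],[9,0],[21,14],[23,0],[25,20],[32,11],[42,0]]
[[4,10],[9,0],[21,14],[23,0],[25,20],[32,11],[42,0]]
[[4,10],[8,14],[11,0],[21,14],[23,0],[25,20],[32,11],[42,0]]
[[4,10],[8,14],[11,0],[21,14],[23,0],[25,20],[32,11],[42,2],[46,0]]
[[4,10],[8,14],[11,0],[21,14],[23,0],[25,20],[32,11],[42,2],[45,4],[46,0]]
[[4,10],[8,14],[11,0],[21,14],[23,0],[25,20],[32,15],[42,2],[45,4],[46,0]]
[[2,4],[4,10],[8,14],[11,0],[21,14],[23,0],[25,20],[32,15],[42,2],[45,4],[46,0]]
[[2,4],[4,10],[8,14],[10,17],[25,20],[32,15],[42,2],[45,4],[46,0]]
[[2,4],[4,10],[8,14],[10,17],[25,20],[32,15],[42,9],[47,0]]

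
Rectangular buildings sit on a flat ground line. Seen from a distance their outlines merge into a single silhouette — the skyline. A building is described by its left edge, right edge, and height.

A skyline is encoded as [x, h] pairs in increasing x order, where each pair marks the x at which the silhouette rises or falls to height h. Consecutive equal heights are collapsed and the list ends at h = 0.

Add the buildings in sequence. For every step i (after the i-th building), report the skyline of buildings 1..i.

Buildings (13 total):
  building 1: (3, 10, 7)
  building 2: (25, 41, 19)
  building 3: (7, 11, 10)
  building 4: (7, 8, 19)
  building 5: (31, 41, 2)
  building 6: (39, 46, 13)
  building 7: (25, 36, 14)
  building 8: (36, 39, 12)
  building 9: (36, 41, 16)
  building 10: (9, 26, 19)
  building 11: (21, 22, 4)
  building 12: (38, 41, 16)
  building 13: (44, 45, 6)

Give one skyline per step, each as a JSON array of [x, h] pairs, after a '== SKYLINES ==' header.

== SKYLINES ==
[[3,7],[10,0]]
[[3,7],[10,0],[25,19],[41,0]]
[[3,7],[7,10],[11,0],[25,19],[41,0]]
[[3,7],[7,19],[8,10],[11,0],[25,19],[41,0]]
[[3,7],[7,19],[8,10],[11,0],[25,19],[41,0]]
[[3,7],[7,19],[8,10],[11,0],[25,19],[41,13],[46,0]]
[[3,7],[7,19],[8,10],[11,0],[25,19],[41,13],[46,0]]
[[3,7],[7,19],[8,10],[11,0],[25,19],[41,13],[46,0]]
[[3,7],[7,19],[8,10],[11,0],[25,19],[41,13],[46,0]]
[[3,7],[7,19],[8,10],[9,19],[41,13],[46,0]]
[[3,7],[7,19],[8,10],[9,19],[41,13],[46,0]]
[[3,7],[7,19],[8,10],[9,19],[41,13],[46,0]]
[[3,7],[7,19],[8,10],[9,19],[41,13],[46,0]]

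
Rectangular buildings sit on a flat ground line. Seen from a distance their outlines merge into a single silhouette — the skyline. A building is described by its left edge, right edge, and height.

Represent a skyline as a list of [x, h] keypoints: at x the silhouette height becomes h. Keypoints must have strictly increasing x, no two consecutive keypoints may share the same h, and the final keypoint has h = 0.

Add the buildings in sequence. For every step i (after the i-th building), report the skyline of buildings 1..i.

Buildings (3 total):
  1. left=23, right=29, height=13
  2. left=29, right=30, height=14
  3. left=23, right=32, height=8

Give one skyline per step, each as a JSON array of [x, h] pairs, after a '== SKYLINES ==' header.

== SKYLINES ==
[[23,13],[29,0]]
[[23,13],[29,14],[30,0]]
[[23,13],[29,14],[30,8],[32,0]]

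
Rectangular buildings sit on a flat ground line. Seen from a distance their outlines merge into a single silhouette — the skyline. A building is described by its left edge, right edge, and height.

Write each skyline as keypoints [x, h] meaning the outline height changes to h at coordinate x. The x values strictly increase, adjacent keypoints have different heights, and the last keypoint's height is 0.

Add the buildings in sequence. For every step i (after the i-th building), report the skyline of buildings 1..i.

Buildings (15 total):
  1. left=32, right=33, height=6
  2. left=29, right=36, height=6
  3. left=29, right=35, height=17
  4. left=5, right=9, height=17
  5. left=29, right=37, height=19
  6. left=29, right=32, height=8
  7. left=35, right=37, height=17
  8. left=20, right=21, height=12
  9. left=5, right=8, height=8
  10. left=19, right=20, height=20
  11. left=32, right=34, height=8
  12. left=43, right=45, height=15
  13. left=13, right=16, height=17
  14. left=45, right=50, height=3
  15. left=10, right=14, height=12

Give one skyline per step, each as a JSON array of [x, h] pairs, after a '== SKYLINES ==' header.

== SKYLINES ==
[[32,6],[33,0]]
[[29,6],[36,0]]
[[29,17],[35,6],[36,0]]
[[5,17],[9,0],[29,17],[35,6],[36,0]]
[[5,17],[9,0],[29,19],[37,0]]
[[5,17],[9,0],[29,19],[37,0]]
[[5,17],[9,0],[29,19],[37,0]]
[[5,17],[9,0],[20,12],[21,0],[29,19],[37,0]]
[[5,17],[9,0],[20,12],[21,0],[29,19],[37,0]]
[[5,17],[9,0],[19,20],[20,12],[21,0],[29,19],[37,0]]
[[5,17],[9,0],[19,20],[20,12],[21,0],[29,19],[37,0]]
[[5,17],[9,0],[19,20],[20,12],[21,0],[29,19],[37,0],[43,15],[45,0]]
[[5,17],[9,0],[13,17],[16,0],[19,20],[20,12],[21,0],[29,19],[37,0],[43,15],[45,0]]
[[5,17],[9,0],[13,17],[16,0],[19,20],[20,12],[21,0],[29,19],[37,0],[43,15],[45,3],[50,0]]
[[5,17],[9,0],[10,12],[13,17],[16,0],[19,20],[20,12],[21,0],[29,19],[37,0],[43,15],[45,3],[50,0]]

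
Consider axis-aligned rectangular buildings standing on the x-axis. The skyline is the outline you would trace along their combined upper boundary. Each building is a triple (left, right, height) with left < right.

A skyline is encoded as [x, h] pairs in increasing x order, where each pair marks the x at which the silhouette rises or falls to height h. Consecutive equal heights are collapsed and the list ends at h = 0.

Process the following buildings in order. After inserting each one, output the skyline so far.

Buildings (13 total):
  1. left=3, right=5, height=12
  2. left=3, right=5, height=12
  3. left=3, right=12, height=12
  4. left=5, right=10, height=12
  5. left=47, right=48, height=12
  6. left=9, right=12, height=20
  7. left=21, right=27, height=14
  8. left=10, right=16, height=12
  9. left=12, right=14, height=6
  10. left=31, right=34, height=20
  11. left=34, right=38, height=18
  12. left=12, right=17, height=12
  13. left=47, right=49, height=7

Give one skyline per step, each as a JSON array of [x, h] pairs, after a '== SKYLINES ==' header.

== SKYLINES ==
[[3,12],[5,0]]
[[3,12],[5,0]]
[[3,12],[12,0]]
[[3,12],[12,0]]
[[3,12],[12,0],[47,12],[48,0]]
[[3,12],[9,20],[12,0],[47,12],[48,0]]
[[3,12],[9,20],[12,0],[21,14],[27,0],[47,12],[48,0]]
[[3,12],[9,20],[12,12],[16,0],[21,14],[27,0],[47,12],[48,0]]
[[3,12],[9,20],[12,12],[16,0],[21,14],[27,0],[47,12],[48,0]]
[[3,12],[9,20],[12,12],[16,0],[21,14],[27,0],[31,20],[34,0],[47,12],[48,0]]
[[3,12],[9,20],[12,12],[16,0],[21,14],[27,0],[31,20],[34,18],[38,0],[47,12],[48,0]]
[[3,12],[9,20],[12,12],[17,0],[21,14],[27,0],[31,20],[34,18],[38,0],[47,12],[48,0]]
[[3,12],[9,20],[12,12],[17,0],[21,14],[27,0],[31,20],[34,18],[38,0],[47,12],[48,7],[49,0]]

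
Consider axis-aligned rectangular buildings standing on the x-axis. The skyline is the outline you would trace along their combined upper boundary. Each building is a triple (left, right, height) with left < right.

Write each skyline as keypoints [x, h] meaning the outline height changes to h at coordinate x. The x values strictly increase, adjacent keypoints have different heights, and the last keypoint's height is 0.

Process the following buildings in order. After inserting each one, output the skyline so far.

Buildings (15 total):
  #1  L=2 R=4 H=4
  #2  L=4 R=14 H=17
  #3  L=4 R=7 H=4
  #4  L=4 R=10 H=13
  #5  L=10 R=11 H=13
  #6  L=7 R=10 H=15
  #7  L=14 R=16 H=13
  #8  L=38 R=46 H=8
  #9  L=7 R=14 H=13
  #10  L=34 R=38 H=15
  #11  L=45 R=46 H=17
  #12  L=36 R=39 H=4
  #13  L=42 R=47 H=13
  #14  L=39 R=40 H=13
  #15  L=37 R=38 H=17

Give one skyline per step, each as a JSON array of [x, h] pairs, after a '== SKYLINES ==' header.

== SKYLINES ==
[[2,4],[4,0]]
[[2,4],[4,17],[14,0]]
[[2,4],[4,17],[14,0]]
[[2,4],[4,17],[14,0]]
[[2,4],[4,17],[14,0]]
[[2,4],[4,17],[14,0]]
[[2,4],[4,17],[14,13],[16,0]]
[[2,4],[4,17],[14,13],[16,0],[38,8],[46,0]]
[[2,4],[4,17],[14,13],[16,0],[38,8],[46,0]]
[[2,4],[4,17],[14,13],[16,0],[34,15],[38,8],[46,0]]
[[2,4],[4,17],[14,13],[16,0],[34,15],[38,8],[45,17],[46,0]]
[[2,4],[4,17],[14,13],[16,0],[34,15],[38,8],[45,17],[46,0]]
[[2,4],[4,17],[14,13],[16,0],[34,15],[38,8],[42,13],[45,17],[46,13],[47,0]]
[[2,4],[4,17],[14,13],[16,0],[34,15],[38,8],[39,13],[40,8],[42,13],[45,17],[46,13],[47,0]]
[[2,4],[4,17],[14,13],[16,0],[34,15],[37,17],[38,8],[39,13],[40,8],[42,13],[45,17],[46,13],[47,0]]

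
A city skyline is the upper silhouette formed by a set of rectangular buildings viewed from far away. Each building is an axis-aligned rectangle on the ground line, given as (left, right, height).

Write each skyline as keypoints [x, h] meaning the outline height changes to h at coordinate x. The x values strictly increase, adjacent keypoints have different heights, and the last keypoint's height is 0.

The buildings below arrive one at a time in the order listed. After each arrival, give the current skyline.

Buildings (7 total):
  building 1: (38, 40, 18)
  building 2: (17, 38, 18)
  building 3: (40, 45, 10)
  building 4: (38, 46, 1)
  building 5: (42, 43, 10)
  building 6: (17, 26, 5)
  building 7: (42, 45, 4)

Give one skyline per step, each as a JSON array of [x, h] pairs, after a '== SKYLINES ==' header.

== SKYLINES ==
[[38,18],[40,0]]
[[17,18],[40,0]]
[[17,18],[40,10],[45,0]]
[[17,18],[40,10],[45,1],[46,0]]
[[17,18],[40,10],[45,1],[46,0]]
[[17,18],[40,10],[45,1],[46,0]]
[[17,18],[40,10],[45,1],[46,0]]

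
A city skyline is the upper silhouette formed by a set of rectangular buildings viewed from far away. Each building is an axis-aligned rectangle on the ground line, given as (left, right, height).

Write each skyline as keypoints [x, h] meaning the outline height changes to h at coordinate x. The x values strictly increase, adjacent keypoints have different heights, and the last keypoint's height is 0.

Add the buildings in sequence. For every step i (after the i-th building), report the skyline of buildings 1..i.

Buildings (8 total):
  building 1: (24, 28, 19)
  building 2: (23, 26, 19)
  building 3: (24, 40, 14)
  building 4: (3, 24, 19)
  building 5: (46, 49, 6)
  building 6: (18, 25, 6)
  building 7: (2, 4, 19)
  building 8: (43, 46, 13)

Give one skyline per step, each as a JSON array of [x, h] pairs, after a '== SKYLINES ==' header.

== SKYLINES ==
[[24,19],[28,0]]
[[23,19],[28,0]]
[[23,19],[28,14],[40,0]]
[[3,19],[28,14],[40,0]]
[[3,19],[28,14],[40,0],[46,6],[49,0]]
[[3,19],[28,14],[40,0],[46,6],[49,0]]
[[2,19],[28,14],[40,0],[46,6],[49,0]]
[[2,19],[28,14],[40,0],[43,13],[46,6],[49,0]]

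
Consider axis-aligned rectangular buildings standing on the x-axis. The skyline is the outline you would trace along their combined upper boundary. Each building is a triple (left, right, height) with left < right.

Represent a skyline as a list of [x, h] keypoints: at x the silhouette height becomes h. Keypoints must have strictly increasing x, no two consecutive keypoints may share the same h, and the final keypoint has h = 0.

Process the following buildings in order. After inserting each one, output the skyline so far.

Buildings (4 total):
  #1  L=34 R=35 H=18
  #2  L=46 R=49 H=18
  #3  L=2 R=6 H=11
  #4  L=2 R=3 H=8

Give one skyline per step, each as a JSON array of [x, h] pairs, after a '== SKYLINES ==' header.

== SKYLINES ==
[[34,18],[35,0]]
[[34,18],[35,0],[46,18],[49,0]]
[[2,11],[6,0],[34,18],[35,0],[46,18],[49,0]]
[[2,11],[6,0],[34,18],[35,0],[46,18],[49,0]]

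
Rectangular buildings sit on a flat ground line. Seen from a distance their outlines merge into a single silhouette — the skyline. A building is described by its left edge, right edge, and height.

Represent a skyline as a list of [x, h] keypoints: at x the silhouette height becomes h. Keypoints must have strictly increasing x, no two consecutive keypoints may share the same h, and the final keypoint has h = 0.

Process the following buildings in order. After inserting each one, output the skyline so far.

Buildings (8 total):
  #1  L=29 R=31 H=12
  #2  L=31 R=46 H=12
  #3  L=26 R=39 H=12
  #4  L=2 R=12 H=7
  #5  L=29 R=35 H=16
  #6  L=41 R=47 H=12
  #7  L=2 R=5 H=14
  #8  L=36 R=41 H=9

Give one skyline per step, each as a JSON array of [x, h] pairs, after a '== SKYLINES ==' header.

== SKYLINES ==
[[29,12],[31,0]]
[[29,12],[46,0]]
[[26,12],[46,0]]
[[2,7],[12,0],[26,12],[46,0]]
[[2,7],[12,0],[26,12],[29,16],[35,12],[46,0]]
[[2,7],[12,0],[26,12],[29,16],[35,12],[47,0]]
[[2,14],[5,7],[12,0],[26,12],[29,16],[35,12],[47,0]]
[[2,14],[5,7],[12,0],[26,12],[29,16],[35,12],[47,0]]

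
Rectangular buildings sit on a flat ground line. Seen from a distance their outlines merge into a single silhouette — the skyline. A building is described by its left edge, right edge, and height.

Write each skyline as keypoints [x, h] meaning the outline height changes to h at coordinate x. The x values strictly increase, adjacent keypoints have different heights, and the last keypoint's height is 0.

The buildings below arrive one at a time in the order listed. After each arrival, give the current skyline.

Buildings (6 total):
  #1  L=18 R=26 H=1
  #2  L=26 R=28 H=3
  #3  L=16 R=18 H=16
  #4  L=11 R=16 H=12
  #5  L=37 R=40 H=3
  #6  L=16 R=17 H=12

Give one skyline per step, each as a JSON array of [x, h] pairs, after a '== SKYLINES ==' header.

== SKYLINES ==
[[18,1],[26,0]]
[[18,1],[26,3],[28,0]]
[[16,16],[18,1],[26,3],[28,0]]
[[11,12],[16,16],[18,1],[26,3],[28,0]]
[[11,12],[16,16],[18,1],[26,3],[28,0],[37,3],[40,0]]
[[11,12],[16,16],[18,1],[26,3],[28,0],[37,3],[40,0]]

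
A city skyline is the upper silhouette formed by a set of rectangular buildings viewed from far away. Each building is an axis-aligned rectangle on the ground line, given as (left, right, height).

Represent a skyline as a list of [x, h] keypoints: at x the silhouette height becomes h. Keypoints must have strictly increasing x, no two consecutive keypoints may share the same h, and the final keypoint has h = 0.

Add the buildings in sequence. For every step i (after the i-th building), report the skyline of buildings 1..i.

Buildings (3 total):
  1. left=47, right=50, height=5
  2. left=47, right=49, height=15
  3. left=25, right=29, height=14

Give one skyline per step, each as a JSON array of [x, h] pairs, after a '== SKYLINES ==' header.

== SKYLINES ==
[[47,5],[50,0]]
[[47,15],[49,5],[50,0]]
[[25,14],[29,0],[47,15],[49,5],[50,0]]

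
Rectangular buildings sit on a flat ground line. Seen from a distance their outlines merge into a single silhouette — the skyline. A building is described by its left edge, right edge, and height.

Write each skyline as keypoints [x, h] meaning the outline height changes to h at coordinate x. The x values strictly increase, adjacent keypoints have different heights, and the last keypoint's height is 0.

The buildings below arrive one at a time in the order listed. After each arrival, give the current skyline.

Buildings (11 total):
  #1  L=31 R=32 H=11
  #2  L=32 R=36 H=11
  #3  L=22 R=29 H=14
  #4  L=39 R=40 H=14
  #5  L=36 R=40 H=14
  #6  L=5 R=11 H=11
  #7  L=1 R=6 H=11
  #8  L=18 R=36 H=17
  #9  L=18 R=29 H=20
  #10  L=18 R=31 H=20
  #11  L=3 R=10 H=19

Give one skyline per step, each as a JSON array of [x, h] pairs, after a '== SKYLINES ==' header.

== SKYLINES ==
[[31,11],[32,0]]
[[31,11],[36,0]]
[[22,14],[29,0],[31,11],[36,0]]
[[22,14],[29,0],[31,11],[36,0],[39,14],[40,0]]
[[22,14],[29,0],[31,11],[36,14],[40,0]]
[[5,11],[11,0],[22,14],[29,0],[31,11],[36,14],[40,0]]
[[1,11],[11,0],[22,14],[29,0],[31,11],[36,14],[40,0]]
[[1,11],[11,0],[18,17],[36,14],[40,0]]
[[1,11],[11,0],[18,20],[29,17],[36,14],[40,0]]
[[1,11],[11,0],[18,20],[31,17],[36,14],[40,0]]
[[1,11],[3,19],[10,11],[11,0],[18,20],[31,17],[36,14],[40,0]]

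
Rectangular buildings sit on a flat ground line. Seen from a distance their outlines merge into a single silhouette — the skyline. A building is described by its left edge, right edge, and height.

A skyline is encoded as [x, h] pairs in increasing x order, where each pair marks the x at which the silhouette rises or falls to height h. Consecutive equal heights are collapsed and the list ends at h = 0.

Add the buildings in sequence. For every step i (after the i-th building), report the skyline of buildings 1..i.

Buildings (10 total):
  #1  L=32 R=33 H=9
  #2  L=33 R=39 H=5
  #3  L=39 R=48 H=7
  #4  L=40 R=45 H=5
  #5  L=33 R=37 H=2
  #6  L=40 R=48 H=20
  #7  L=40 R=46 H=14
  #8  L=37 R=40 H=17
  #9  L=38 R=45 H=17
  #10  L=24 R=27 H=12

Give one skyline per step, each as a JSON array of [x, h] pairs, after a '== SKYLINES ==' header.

== SKYLINES ==
[[32,9],[33,0]]
[[32,9],[33,5],[39,0]]
[[32,9],[33,5],[39,7],[48,0]]
[[32,9],[33,5],[39,7],[48,0]]
[[32,9],[33,5],[39,7],[48,0]]
[[32,9],[33,5],[39,7],[40,20],[48,0]]
[[32,9],[33,5],[39,7],[40,20],[48,0]]
[[32,9],[33,5],[37,17],[40,20],[48,0]]
[[32,9],[33,5],[37,17],[40,20],[48,0]]
[[24,12],[27,0],[32,9],[33,5],[37,17],[40,20],[48,0]]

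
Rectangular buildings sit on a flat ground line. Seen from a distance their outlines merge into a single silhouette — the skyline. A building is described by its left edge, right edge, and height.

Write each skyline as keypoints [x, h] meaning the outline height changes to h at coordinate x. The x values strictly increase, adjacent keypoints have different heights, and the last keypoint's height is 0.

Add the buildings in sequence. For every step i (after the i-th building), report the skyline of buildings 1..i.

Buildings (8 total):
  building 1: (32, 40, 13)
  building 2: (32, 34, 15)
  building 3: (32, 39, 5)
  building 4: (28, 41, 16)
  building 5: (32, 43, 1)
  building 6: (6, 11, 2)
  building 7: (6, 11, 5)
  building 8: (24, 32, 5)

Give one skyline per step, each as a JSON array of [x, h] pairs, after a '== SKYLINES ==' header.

== SKYLINES ==
[[32,13],[40,0]]
[[32,15],[34,13],[40,0]]
[[32,15],[34,13],[40,0]]
[[28,16],[41,0]]
[[28,16],[41,1],[43,0]]
[[6,2],[11,0],[28,16],[41,1],[43,0]]
[[6,5],[11,0],[28,16],[41,1],[43,0]]
[[6,5],[11,0],[24,5],[28,16],[41,1],[43,0]]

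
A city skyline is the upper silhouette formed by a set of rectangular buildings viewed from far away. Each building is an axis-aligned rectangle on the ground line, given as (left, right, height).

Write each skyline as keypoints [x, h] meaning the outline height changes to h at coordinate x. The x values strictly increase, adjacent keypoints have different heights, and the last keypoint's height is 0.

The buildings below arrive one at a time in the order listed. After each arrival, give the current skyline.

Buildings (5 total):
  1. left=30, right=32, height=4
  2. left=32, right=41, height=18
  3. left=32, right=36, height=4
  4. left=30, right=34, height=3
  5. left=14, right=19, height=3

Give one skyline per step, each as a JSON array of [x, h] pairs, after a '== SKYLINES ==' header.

== SKYLINES ==
[[30,4],[32,0]]
[[30,4],[32,18],[41,0]]
[[30,4],[32,18],[41,0]]
[[30,4],[32,18],[41,0]]
[[14,3],[19,0],[30,4],[32,18],[41,0]]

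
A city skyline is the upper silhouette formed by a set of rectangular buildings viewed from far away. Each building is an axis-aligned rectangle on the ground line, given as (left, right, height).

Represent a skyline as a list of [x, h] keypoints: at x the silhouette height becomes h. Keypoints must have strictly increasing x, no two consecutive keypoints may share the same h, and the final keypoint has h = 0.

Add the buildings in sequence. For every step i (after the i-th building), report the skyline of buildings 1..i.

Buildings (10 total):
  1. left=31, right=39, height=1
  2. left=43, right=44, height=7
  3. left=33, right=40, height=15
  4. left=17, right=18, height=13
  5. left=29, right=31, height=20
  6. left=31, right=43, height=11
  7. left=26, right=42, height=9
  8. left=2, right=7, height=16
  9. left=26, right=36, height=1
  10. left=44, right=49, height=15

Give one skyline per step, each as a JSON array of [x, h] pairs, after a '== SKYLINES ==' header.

== SKYLINES ==
[[31,1],[39,0]]
[[31,1],[39,0],[43,7],[44,0]]
[[31,1],[33,15],[40,0],[43,7],[44,0]]
[[17,13],[18,0],[31,1],[33,15],[40,0],[43,7],[44,0]]
[[17,13],[18,0],[29,20],[31,1],[33,15],[40,0],[43,7],[44,0]]
[[17,13],[18,0],[29,20],[31,11],[33,15],[40,11],[43,7],[44,0]]
[[17,13],[18,0],[26,9],[29,20],[31,11],[33,15],[40,11],[43,7],[44,0]]
[[2,16],[7,0],[17,13],[18,0],[26,9],[29,20],[31,11],[33,15],[40,11],[43,7],[44,0]]
[[2,16],[7,0],[17,13],[18,0],[26,9],[29,20],[31,11],[33,15],[40,11],[43,7],[44,0]]
[[2,16],[7,0],[17,13],[18,0],[26,9],[29,20],[31,11],[33,15],[40,11],[43,7],[44,15],[49,0]]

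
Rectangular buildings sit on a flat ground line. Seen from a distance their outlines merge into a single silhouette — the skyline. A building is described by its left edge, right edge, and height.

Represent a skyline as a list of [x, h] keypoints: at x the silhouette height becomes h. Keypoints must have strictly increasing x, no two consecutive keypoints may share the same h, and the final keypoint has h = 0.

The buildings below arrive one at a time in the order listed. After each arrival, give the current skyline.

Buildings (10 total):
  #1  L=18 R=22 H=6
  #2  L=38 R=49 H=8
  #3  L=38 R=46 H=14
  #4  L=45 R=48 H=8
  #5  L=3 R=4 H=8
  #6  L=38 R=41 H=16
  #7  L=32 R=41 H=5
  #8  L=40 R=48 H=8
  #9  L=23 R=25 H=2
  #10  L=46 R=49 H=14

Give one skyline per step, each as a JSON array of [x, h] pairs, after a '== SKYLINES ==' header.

== SKYLINES ==
[[18,6],[22,0]]
[[18,6],[22,0],[38,8],[49,0]]
[[18,6],[22,0],[38,14],[46,8],[49,0]]
[[18,6],[22,0],[38,14],[46,8],[49,0]]
[[3,8],[4,0],[18,6],[22,0],[38,14],[46,8],[49,0]]
[[3,8],[4,0],[18,6],[22,0],[38,16],[41,14],[46,8],[49,0]]
[[3,8],[4,0],[18,6],[22,0],[32,5],[38,16],[41,14],[46,8],[49,0]]
[[3,8],[4,0],[18,6],[22,0],[32,5],[38,16],[41,14],[46,8],[49,0]]
[[3,8],[4,0],[18,6],[22,0],[23,2],[25,0],[32,5],[38,16],[41,14],[46,8],[49,0]]
[[3,8],[4,0],[18,6],[22,0],[23,2],[25,0],[32,5],[38,16],[41,14],[49,0]]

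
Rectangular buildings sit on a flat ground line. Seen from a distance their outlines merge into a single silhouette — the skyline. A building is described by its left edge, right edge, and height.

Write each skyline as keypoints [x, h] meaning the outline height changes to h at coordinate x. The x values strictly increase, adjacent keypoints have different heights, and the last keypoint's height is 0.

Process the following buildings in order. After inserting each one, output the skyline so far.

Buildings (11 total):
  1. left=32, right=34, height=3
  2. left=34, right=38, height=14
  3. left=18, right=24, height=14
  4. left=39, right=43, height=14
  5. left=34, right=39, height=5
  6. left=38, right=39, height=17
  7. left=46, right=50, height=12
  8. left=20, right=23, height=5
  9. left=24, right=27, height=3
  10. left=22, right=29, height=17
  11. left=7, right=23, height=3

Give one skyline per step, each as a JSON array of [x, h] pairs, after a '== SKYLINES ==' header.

== SKYLINES ==
[[32,3],[34,0]]
[[32,3],[34,14],[38,0]]
[[18,14],[24,0],[32,3],[34,14],[38,0]]
[[18,14],[24,0],[32,3],[34,14],[38,0],[39,14],[43,0]]
[[18,14],[24,0],[32,3],[34,14],[38,5],[39,14],[43,0]]
[[18,14],[24,0],[32,3],[34,14],[38,17],[39,14],[43,0]]
[[18,14],[24,0],[32,3],[34,14],[38,17],[39,14],[43,0],[46,12],[50,0]]
[[18,14],[24,0],[32,3],[34,14],[38,17],[39,14],[43,0],[46,12],[50,0]]
[[18,14],[24,3],[27,0],[32,3],[34,14],[38,17],[39,14],[43,0],[46,12],[50,0]]
[[18,14],[22,17],[29,0],[32,3],[34,14],[38,17],[39,14],[43,0],[46,12],[50,0]]
[[7,3],[18,14],[22,17],[29,0],[32,3],[34,14],[38,17],[39,14],[43,0],[46,12],[50,0]]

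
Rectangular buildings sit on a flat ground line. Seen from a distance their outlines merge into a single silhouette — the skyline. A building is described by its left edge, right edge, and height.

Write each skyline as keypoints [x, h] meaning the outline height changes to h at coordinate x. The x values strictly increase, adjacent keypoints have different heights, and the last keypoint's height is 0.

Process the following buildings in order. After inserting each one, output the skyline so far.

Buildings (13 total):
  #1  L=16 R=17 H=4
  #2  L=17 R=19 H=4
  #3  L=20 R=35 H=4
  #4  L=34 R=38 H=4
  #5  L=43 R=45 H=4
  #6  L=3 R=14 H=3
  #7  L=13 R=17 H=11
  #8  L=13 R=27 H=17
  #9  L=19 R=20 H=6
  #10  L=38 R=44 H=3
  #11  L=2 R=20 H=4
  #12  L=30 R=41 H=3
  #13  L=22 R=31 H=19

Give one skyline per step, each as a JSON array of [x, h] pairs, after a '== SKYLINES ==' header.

== SKYLINES ==
[[16,4],[17,0]]
[[16,4],[19,0]]
[[16,4],[19,0],[20,4],[35,0]]
[[16,4],[19,0],[20,4],[38,0]]
[[16,4],[19,0],[20,4],[38,0],[43,4],[45,0]]
[[3,3],[14,0],[16,4],[19,0],[20,4],[38,0],[43,4],[45,0]]
[[3,3],[13,11],[17,4],[19,0],[20,4],[38,0],[43,4],[45,0]]
[[3,3],[13,17],[27,4],[38,0],[43,4],[45,0]]
[[3,3],[13,17],[27,4],[38,0],[43,4],[45,0]]
[[3,3],[13,17],[27,4],[38,3],[43,4],[45,0]]
[[2,4],[13,17],[27,4],[38,3],[43,4],[45,0]]
[[2,4],[13,17],[27,4],[38,3],[43,4],[45,0]]
[[2,4],[13,17],[22,19],[31,4],[38,3],[43,4],[45,0]]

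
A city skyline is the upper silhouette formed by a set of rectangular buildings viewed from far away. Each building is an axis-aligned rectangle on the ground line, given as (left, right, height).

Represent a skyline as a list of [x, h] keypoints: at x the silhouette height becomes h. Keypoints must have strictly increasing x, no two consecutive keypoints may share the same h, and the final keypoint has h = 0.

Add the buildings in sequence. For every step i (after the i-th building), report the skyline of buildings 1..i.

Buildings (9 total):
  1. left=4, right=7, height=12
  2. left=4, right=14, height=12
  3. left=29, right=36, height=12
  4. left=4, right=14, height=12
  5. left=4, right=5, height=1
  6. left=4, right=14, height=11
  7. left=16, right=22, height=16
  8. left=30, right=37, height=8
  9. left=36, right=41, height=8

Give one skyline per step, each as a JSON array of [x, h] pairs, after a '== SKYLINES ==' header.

== SKYLINES ==
[[4,12],[7,0]]
[[4,12],[14,0]]
[[4,12],[14,0],[29,12],[36,0]]
[[4,12],[14,0],[29,12],[36,0]]
[[4,12],[14,0],[29,12],[36,0]]
[[4,12],[14,0],[29,12],[36,0]]
[[4,12],[14,0],[16,16],[22,0],[29,12],[36,0]]
[[4,12],[14,0],[16,16],[22,0],[29,12],[36,8],[37,0]]
[[4,12],[14,0],[16,16],[22,0],[29,12],[36,8],[41,0]]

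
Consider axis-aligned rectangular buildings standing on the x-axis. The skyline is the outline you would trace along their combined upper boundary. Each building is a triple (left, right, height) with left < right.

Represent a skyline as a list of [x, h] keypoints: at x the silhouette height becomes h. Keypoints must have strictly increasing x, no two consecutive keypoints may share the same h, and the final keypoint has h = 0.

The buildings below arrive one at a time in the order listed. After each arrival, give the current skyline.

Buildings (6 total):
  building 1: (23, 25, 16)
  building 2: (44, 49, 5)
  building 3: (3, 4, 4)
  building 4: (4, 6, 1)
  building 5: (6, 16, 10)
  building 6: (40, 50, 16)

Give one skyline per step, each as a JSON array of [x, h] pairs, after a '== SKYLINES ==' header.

== SKYLINES ==
[[23,16],[25,0]]
[[23,16],[25,0],[44,5],[49,0]]
[[3,4],[4,0],[23,16],[25,0],[44,5],[49,0]]
[[3,4],[4,1],[6,0],[23,16],[25,0],[44,5],[49,0]]
[[3,4],[4,1],[6,10],[16,0],[23,16],[25,0],[44,5],[49,0]]
[[3,4],[4,1],[6,10],[16,0],[23,16],[25,0],[40,16],[50,0]]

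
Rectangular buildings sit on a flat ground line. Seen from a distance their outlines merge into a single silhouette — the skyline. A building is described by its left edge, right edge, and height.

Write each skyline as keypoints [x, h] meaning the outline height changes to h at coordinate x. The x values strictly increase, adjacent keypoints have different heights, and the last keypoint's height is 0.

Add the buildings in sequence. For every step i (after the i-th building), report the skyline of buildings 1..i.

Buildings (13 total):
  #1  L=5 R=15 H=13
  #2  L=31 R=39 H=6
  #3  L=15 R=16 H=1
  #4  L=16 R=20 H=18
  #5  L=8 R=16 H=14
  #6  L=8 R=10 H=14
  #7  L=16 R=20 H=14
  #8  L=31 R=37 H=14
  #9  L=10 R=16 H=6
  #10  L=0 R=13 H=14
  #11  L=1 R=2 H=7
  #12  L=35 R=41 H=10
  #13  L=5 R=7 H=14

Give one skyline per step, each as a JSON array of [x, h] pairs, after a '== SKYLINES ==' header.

== SKYLINES ==
[[5,13],[15,0]]
[[5,13],[15,0],[31,6],[39,0]]
[[5,13],[15,1],[16,0],[31,6],[39,0]]
[[5,13],[15,1],[16,18],[20,0],[31,6],[39,0]]
[[5,13],[8,14],[16,18],[20,0],[31,6],[39,0]]
[[5,13],[8,14],[16,18],[20,0],[31,6],[39,0]]
[[5,13],[8,14],[16,18],[20,0],[31,6],[39,0]]
[[5,13],[8,14],[16,18],[20,0],[31,14],[37,6],[39,0]]
[[5,13],[8,14],[16,18],[20,0],[31,14],[37,6],[39,0]]
[[0,14],[16,18],[20,0],[31,14],[37,6],[39,0]]
[[0,14],[16,18],[20,0],[31,14],[37,6],[39,0]]
[[0,14],[16,18],[20,0],[31,14],[37,10],[41,0]]
[[0,14],[16,18],[20,0],[31,14],[37,10],[41,0]]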